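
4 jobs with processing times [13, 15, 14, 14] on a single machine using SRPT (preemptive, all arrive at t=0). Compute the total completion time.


Since all jobs arrive at t=0, SRPT equals SPT ordering.
SPT order: [13, 14, 14, 15]
Completion times:
  Job 1: p=13, C=13
  Job 2: p=14, C=27
  Job 3: p=14, C=41
  Job 4: p=15, C=56
Total completion time = 13 + 27 + 41 + 56 = 137

137


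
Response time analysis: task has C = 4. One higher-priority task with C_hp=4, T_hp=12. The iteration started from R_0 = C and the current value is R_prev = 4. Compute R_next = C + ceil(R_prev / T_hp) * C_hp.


R_next = C + ceil(R_prev / T_hp) * C_hp
ceil(4 / 12) = ceil(0.3333) = 1
Interference = 1 * 4 = 4
R_next = 4 + 4 = 8

8


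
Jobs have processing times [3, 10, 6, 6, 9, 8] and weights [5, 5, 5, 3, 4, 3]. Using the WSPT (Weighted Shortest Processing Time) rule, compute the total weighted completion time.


Compute p/w ratios and sort ascending (WSPT): [(3, 5), (6, 5), (10, 5), (6, 3), (9, 4), (8, 3)]
Compute weighted completion times:
  Job (p=3,w=5): C=3, w*C=5*3=15
  Job (p=6,w=5): C=9, w*C=5*9=45
  Job (p=10,w=5): C=19, w*C=5*19=95
  Job (p=6,w=3): C=25, w*C=3*25=75
  Job (p=9,w=4): C=34, w*C=4*34=136
  Job (p=8,w=3): C=42, w*C=3*42=126
Total weighted completion time = 492

492


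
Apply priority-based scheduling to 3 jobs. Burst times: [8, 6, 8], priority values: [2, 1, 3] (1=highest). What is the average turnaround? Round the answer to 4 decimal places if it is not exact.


Sort by priority (ascending = highest first):
Order: [(1, 6), (2, 8), (3, 8)]
Completion times:
  Priority 1, burst=6, C=6
  Priority 2, burst=8, C=14
  Priority 3, burst=8, C=22
Average turnaround = 42/3 = 14.0

14.0


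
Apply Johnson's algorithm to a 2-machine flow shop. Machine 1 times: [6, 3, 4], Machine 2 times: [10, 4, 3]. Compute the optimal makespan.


Apply Johnson's rule:
  Group 1 (a <= b): [(2, 3, 4), (1, 6, 10)]
  Group 2 (a > b): [(3, 4, 3)]
Optimal job order: [2, 1, 3]
Schedule:
  Job 2: M1 done at 3, M2 done at 7
  Job 1: M1 done at 9, M2 done at 19
  Job 3: M1 done at 13, M2 done at 22
Makespan = 22

22


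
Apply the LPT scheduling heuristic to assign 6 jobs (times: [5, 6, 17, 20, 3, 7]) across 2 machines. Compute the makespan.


Sort jobs in decreasing order (LPT): [20, 17, 7, 6, 5, 3]
Assign each job to the least loaded machine:
  Machine 1: jobs [20, 6, 3], load = 29
  Machine 2: jobs [17, 7, 5], load = 29
Makespan = max load = 29

29


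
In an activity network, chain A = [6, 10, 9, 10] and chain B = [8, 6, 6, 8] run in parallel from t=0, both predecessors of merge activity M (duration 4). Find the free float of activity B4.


ES(B4) = sum of predecessors on chain B = 20
EF(B4) = ES + duration = 20 + 8 = 28
Successor of B4 is M. ES(M) = max(sum(A), sum(B)) = max(35, 28) = 35
Free float = ES(successor) - EF(current) = 35 - 28 = 7

7


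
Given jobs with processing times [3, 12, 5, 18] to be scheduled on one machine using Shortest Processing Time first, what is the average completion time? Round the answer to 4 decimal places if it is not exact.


Sort jobs by processing time (SPT order): [3, 5, 12, 18]
Compute completion times sequentially:
  Job 1: processing = 3, completes at 3
  Job 2: processing = 5, completes at 8
  Job 3: processing = 12, completes at 20
  Job 4: processing = 18, completes at 38
Sum of completion times = 69
Average completion time = 69/4 = 17.25

17.25


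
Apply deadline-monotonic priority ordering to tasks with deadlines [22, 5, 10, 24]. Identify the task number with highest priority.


Sort tasks by relative deadline (ascending):
  Task 2: deadline = 5
  Task 3: deadline = 10
  Task 1: deadline = 22
  Task 4: deadline = 24
Priority order (highest first): [2, 3, 1, 4]
Highest priority task = 2

2


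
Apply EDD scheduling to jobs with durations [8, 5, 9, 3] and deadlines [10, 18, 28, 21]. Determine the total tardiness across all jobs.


Sort by due date (EDD order): [(8, 10), (5, 18), (3, 21), (9, 28)]
Compute completion times and tardiness:
  Job 1: p=8, d=10, C=8, tardiness=max(0,8-10)=0
  Job 2: p=5, d=18, C=13, tardiness=max(0,13-18)=0
  Job 3: p=3, d=21, C=16, tardiness=max(0,16-21)=0
  Job 4: p=9, d=28, C=25, tardiness=max(0,25-28)=0
Total tardiness = 0

0


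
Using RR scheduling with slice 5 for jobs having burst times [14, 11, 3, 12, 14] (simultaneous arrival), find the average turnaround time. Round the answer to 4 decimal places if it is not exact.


Time quantum = 5
Execution trace:
  J1 runs 5 units, time = 5
  J2 runs 5 units, time = 10
  J3 runs 3 units, time = 13
  J4 runs 5 units, time = 18
  J5 runs 5 units, time = 23
  J1 runs 5 units, time = 28
  J2 runs 5 units, time = 33
  J4 runs 5 units, time = 38
  J5 runs 5 units, time = 43
  J1 runs 4 units, time = 47
  J2 runs 1 units, time = 48
  J4 runs 2 units, time = 50
  J5 runs 4 units, time = 54
Finish times: [47, 48, 13, 50, 54]
Average turnaround = 212/5 = 42.4

42.4


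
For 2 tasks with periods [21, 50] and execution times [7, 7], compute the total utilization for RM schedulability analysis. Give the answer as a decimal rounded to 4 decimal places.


Compute individual utilizations (exact fractions):
  Task 1: C/T = 7/21 = 1/3 (approx. 0.3333)
  Task 2: C/T = 7/50 (approx. 0.14)
Total utilization U = 1/3 + 7/50 = 71/150
Rounded to 4 decimal places: U = 0.4733
RM (Liu & Layland) bound for 2 tasks = 0.828427; compare with U = 71/150 (approx. 0.473333)
U <= bound, so schedulable by RM sufficient condition.

0.4733


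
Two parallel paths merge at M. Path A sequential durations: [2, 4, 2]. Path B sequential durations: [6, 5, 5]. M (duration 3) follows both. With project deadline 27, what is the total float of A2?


Forward pass: ES(A2) = sum of predecessors on chain A = 2
EF = ES + duration = 2 + 4 = 6
Backward pass: LF(M) = deadline = 27; LS(M) = 27 - 3 = 24
LF(A2) = LS(M) - sum(successors on chain A) = 24 - 2 = 22
LS = LF - duration = 22 - 4 = 18
Total float = LS - ES = 18 - 2 = 16

16


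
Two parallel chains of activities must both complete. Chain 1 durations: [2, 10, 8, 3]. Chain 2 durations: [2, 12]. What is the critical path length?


Path A total = 2 + 10 + 8 + 3 = 23
Path B total = 2 + 12 = 14
Critical path = longest path = max(23, 14) = 23

23


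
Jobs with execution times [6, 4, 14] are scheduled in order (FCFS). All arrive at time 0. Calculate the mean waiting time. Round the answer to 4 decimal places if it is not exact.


FCFS order (as given): [6, 4, 14]
Waiting times:
  Job 1: wait = 0
  Job 2: wait = 6
  Job 3: wait = 10
Sum of waiting times = 16
Average waiting time = 16/3 = 5.3333

5.3333


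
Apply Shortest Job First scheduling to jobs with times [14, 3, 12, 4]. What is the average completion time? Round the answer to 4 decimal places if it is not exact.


SJF order (ascending): [3, 4, 12, 14]
Completion times:
  Job 1: burst=3, C=3
  Job 2: burst=4, C=7
  Job 3: burst=12, C=19
  Job 4: burst=14, C=33
Average completion = 62/4 = 15.5

15.5


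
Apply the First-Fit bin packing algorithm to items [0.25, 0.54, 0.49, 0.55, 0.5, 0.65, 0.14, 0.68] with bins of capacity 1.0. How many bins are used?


Place items sequentially using First-Fit:
  Item 0.25 -> new Bin 1
  Item 0.54 -> Bin 1 (now 0.79)
  Item 0.49 -> new Bin 2
  Item 0.55 -> new Bin 3
  Item 0.5 -> Bin 2 (now 0.99)
  Item 0.65 -> new Bin 4
  Item 0.14 -> Bin 1 (now 0.93)
  Item 0.68 -> new Bin 5
Total bins used = 5

5


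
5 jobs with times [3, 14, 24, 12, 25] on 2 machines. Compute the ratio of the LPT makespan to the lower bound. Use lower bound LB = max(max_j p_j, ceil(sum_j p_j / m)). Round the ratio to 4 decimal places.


LPT order: [25, 24, 14, 12, 3]
Machine loads after assignment: [40, 38]
LPT makespan = 40
Lower bound = max(max_job, ceil(total/2)) = max(25, 39) = 39
Ratio = 40 / 39 = 1.0256

1.0256


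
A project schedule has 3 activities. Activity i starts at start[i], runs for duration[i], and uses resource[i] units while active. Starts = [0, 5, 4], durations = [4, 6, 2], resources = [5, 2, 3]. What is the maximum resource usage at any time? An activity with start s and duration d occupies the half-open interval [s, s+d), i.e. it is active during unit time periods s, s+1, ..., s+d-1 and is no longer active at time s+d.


Each activity i is active on [start_i, start_i + duration_i).
Compute total resource usage per time slot:
  t=0: active resources = [5], total = 5
  t=1: active resources = [5], total = 5
  t=2: active resources = [5], total = 5
  t=3: active resources = [5], total = 5
  t=4: active resources = [3], total = 3
  t=5: active resources = [2, 3], total = 5
  t=6: active resources = [2], total = 2
  t=7: active resources = [2], total = 2
  t=8: active resources = [2], total = 2
  t=9: active resources = [2], total = 2
  t=10: active resources = [2], total = 2
Peak resource demand = 5

5


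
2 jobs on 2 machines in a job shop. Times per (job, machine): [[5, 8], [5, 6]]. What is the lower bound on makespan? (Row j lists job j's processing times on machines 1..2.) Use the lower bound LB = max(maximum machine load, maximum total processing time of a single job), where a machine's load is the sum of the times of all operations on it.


Machine loads:
  Machine 1: 5 + 5 = 10
  Machine 2: 8 + 6 = 14
Max machine load = 14
Job totals:
  Job 1: 13
  Job 2: 11
Max job total = 13
Lower bound = max(14, 13) = 14

14


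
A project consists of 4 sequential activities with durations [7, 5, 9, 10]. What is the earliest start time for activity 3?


Activity 3 starts after activities 1 through 2 complete.
Predecessor durations: [7, 5]
ES = 7 + 5 = 12

12


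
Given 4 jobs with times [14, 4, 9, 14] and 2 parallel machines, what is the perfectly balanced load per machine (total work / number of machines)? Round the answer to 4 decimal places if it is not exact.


Total processing time = 14 + 4 + 9 + 14 = 41
Number of machines = 2
Ideal balanced load = 41 / 2 = 20.5

20.5


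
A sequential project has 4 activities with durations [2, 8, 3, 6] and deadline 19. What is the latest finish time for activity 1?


LF(activity 1) = deadline - sum of successor durations
Successors: activities 2 through 4 with durations [8, 3, 6]
Sum of successor durations = 17
LF = 19 - 17 = 2

2


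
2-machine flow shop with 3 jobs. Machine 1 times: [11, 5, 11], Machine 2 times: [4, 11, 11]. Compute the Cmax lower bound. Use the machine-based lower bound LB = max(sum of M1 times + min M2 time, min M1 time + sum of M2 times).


LB1 = sum(M1 times) + min(M2 times) = 27 + 4 = 31
LB2 = min(M1 times) + sum(M2 times) = 5 + 26 = 31
Lower bound = max(LB1, LB2) = max(31, 31) = 31

31


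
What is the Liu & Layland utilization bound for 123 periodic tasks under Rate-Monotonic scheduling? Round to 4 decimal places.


Compute 2^(1/123) = 1.0056512513
Subtract 1: 1.0056512513 - 1 = 0.0056512513
Multiply by n: 123 * 0.0056512513 = 0.6951039099
Round to 4 dp: 0.6951

0.6951


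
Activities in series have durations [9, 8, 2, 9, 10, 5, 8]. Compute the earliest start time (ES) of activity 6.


Activity 6 starts after activities 1 through 5 complete.
Predecessor durations: [9, 8, 2, 9, 10]
ES = 9 + 8 + 2 + 9 + 10 = 38

38


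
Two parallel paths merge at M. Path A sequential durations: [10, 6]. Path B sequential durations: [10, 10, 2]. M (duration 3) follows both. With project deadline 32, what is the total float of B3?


Forward pass: ES(B3) = sum of predecessors on chain B = 20
EF = ES + duration = 20 + 2 = 22
Backward pass: LF(M) = deadline = 32; LS(M) = 32 - 3 = 29
LF(B3) = LS(M) - sum(successors on chain B) = 29 - 0 = 29
LS = LF - duration = 29 - 2 = 27
Total float = LS - ES = 27 - 20 = 7

7


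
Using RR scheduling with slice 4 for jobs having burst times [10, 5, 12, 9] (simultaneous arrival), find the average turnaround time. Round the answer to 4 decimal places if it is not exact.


Time quantum = 4
Execution trace:
  J1 runs 4 units, time = 4
  J2 runs 4 units, time = 8
  J3 runs 4 units, time = 12
  J4 runs 4 units, time = 16
  J1 runs 4 units, time = 20
  J2 runs 1 units, time = 21
  J3 runs 4 units, time = 25
  J4 runs 4 units, time = 29
  J1 runs 2 units, time = 31
  J3 runs 4 units, time = 35
  J4 runs 1 units, time = 36
Finish times: [31, 21, 35, 36]
Average turnaround = 123/4 = 30.75

30.75


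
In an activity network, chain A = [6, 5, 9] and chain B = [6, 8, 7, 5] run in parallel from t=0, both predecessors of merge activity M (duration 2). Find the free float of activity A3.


ES(A3) = sum of predecessors on chain A = 11
EF(A3) = ES + duration = 11 + 9 = 20
Successor of A3 is M. ES(M) = max(sum(A), sum(B)) = max(20, 26) = 26
Free float = ES(successor) - EF(current) = 26 - 20 = 6

6


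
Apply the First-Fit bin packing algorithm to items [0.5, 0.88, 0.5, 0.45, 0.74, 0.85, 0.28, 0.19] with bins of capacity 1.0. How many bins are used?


Place items sequentially using First-Fit:
  Item 0.5 -> new Bin 1
  Item 0.88 -> new Bin 2
  Item 0.5 -> Bin 1 (now 1.0)
  Item 0.45 -> new Bin 3
  Item 0.74 -> new Bin 4
  Item 0.85 -> new Bin 5
  Item 0.28 -> Bin 3 (now 0.73)
  Item 0.19 -> Bin 3 (now 0.92)
Total bins used = 5

5


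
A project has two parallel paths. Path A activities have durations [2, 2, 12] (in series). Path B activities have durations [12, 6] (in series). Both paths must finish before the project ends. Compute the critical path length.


Path A total = 2 + 2 + 12 = 16
Path B total = 12 + 6 = 18
Critical path = longest path = max(16, 18) = 18

18


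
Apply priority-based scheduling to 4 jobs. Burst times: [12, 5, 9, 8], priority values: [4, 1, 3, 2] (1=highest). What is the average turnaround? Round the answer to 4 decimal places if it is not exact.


Sort by priority (ascending = highest first):
Order: [(1, 5), (2, 8), (3, 9), (4, 12)]
Completion times:
  Priority 1, burst=5, C=5
  Priority 2, burst=8, C=13
  Priority 3, burst=9, C=22
  Priority 4, burst=12, C=34
Average turnaround = 74/4 = 18.5

18.5


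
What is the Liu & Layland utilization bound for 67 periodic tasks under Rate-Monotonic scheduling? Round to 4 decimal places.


Compute 2^(1/67) = 1.0103991798
Subtract 1: 1.0103991798 - 1 = 0.0103991798
Multiply by n: 67 * 0.0103991798 = 0.6967450466
Round to 4 dp: 0.6967

0.6967


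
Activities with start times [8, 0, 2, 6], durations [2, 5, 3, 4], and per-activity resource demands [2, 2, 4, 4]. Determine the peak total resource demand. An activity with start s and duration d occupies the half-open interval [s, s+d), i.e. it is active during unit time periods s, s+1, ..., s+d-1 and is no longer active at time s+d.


Each activity i is active on [start_i, start_i + duration_i).
Compute total resource usage per time slot:
  t=0: active resources = [2], total = 2
  t=1: active resources = [2], total = 2
  t=2: active resources = [2, 4], total = 6
  t=3: active resources = [2, 4], total = 6
  t=4: active resources = [2, 4], total = 6
  t=5: active resources = [], total = 0
  t=6: active resources = [4], total = 4
  t=7: active resources = [4], total = 4
  t=8: active resources = [2, 4], total = 6
  t=9: active resources = [2, 4], total = 6
Peak resource demand = 6

6


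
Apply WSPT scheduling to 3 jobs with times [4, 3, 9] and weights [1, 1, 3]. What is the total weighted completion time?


Compute p/w ratios and sort ascending (WSPT): [(3, 1), (9, 3), (4, 1)]
Compute weighted completion times:
  Job (p=3,w=1): C=3, w*C=1*3=3
  Job (p=9,w=3): C=12, w*C=3*12=36
  Job (p=4,w=1): C=16, w*C=1*16=16
Total weighted completion time = 55

55


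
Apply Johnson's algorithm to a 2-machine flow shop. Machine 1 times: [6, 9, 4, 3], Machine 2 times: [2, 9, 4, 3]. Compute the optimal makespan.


Apply Johnson's rule:
  Group 1 (a <= b): [(4, 3, 3), (3, 4, 4), (2, 9, 9)]
  Group 2 (a > b): [(1, 6, 2)]
Optimal job order: [4, 3, 2, 1]
Schedule:
  Job 4: M1 done at 3, M2 done at 6
  Job 3: M1 done at 7, M2 done at 11
  Job 2: M1 done at 16, M2 done at 25
  Job 1: M1 done at 22, M2 done at 27
Makespan = 27

27


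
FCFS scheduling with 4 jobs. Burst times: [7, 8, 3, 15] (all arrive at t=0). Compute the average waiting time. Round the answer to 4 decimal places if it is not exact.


FCFS order (as given): [7, 8, 3, 15]
Waiting times:
  Job 1: wait = 0
  Job 2: wait = 7
  Job 3: wait = 15
  Job 4: wait = 18
Sum of waiting times = 40
Average waiting time = 40/4 = 10.0

10.0


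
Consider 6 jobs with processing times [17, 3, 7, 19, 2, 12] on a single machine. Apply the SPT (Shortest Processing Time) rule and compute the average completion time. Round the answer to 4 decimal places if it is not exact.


Sort jobs by processing time (SPT order): [2, 3, 7, 12, 17, 19]
Compute completion times sequentially:
  Job 1: processing = 2, completes at 2
  Job 2: processing = 3, completes at 5
  Job 3: processing = 7, completes at 12
  Job 4: processing = 12, completes at 24
  Job 5: processing = 17, completes at 41
  Job 6: processing = 19, completes at 60
Sum of completion times = 144
Average completion time = 144/6 = 24.0

24.0


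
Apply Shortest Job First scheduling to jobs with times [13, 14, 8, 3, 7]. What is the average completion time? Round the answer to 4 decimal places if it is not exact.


SJF order (ascending): [3, 7, 8, 13, 14]
Completion times:
  Job 1: burst=3, C=3
  Job 2: burst=7, C=10
  Job 3: burst=8, C=18
  Job 4: burst=13, C=31
  Job 5: burst=14, C=45
Average completion = 107/5 = 21.4

21.4


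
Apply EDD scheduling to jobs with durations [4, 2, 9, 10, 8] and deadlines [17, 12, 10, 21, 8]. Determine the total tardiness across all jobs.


Sort by due date (EDD order): [(8, 8), (9, 10), (2, 12), (4, 17), (10, 21)]
Compute completion times and tardiness:
  Job 1: p=8, d=8, C=8, tardiness=max(0,8-8)=0
  Job 2: p=9, d=10, C=17, tardiness=max(0,17-10)=7
  Job 3: p=2, d=12, C=19, tardiness=max(0,19-12)=7
  Job 4: p=4, d=17, C=23, tardiness=max(0,23-17)=6
  Job 5: p=10, d=21, C=33, tardiness=max(0,33-21)=12
Total tardiness = 32

32


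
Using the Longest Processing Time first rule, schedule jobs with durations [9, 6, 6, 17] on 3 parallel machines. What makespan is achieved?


Sort jobs in decreasing order (LPT): [17, 9, 6, 6]
Assign each job to the least loaded machine:
  Machine 1: jobs [17], load = 17
  Machine 2: jobs [9], load = 9
  Machine 3: jobs [6, 6], load = 12
Makespan = max load = 17

17


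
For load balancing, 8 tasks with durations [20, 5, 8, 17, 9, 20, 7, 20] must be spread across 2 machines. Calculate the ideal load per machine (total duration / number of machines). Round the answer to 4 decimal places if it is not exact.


Total processing time = 20 + 5 + 8 + 17 + 9 + 20 + 7 + 20 = 106
Number of machines = 2
Ideal balanced load = 106 / 2 = 53.0

53.0


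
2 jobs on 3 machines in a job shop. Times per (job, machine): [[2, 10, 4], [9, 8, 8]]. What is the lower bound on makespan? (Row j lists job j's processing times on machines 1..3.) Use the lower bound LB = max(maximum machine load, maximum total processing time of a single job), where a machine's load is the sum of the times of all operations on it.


Machine loads:
  Machine 1: 2 + 9 = 11
  Machine 2: 10 + 8 = 18
  Machine 3: 4 + 8 = 12
Max machine load = 18
Job totals:
  Job 1: 16
  Job 2: 25
Max job total = 25
Lower bound = max(18, 25) = 25

25


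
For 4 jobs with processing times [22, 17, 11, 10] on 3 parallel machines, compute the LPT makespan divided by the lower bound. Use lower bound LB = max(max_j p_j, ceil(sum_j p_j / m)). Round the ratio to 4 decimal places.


LPT order: [22, 17, 11, 10]
Machine loads after assignment: [22, 17, 21]
LPT makespan = 22
Lower bound = max(max_job, ceil(total/3)) = max(22, 20) = 22
Ratio = 22 / 22 = 1.0

1.0


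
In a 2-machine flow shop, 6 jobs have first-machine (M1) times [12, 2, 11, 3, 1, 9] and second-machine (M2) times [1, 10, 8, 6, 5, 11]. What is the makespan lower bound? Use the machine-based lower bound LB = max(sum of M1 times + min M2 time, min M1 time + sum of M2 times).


LB1 = sum(M1 times) + min(M2 times) = 38 + 1 = 39
LB2 = min(M1 times) + sum(M2 times) = 1 + 41 = 42
Lower bound = max(LB1, LB2) = max(39, 42) = 42

42


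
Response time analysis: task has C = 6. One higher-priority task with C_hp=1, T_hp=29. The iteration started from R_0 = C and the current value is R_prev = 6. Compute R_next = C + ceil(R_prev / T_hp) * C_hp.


R_next = C + ceil(R_prev / T_hp) * C_hp
ceil(6 / 29) = ceil(0.2069) = 1
Interference = 1 * 1 = 1
R_next = 6 + 1 = 7

7


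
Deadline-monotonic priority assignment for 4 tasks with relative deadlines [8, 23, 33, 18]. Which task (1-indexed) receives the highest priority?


Sort tasks by relative deadline (ascending):
  Task 1: deadline = 8
  Task 4: deadline = 18
  Task 2: deadline = 23
  Task 3: deadline = 33
Priority order (highest first): [1, 4, 2, 3]
Highest priority task = 1

1


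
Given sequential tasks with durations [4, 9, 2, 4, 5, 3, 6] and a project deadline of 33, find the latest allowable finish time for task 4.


LF(activity 4) = deadline - sum of successor durations
Successors: activities 5 through 7 with durations [5, 3, 6]
Sum of successor durations = 14
LF = 33 - 14 = 19

19


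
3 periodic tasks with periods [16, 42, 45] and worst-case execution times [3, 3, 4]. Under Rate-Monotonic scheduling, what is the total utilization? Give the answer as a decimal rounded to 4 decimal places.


Compute individual utilizations (exact fractions):
  Task 1: C/T = 3/16 (approx. 0.1875)
  Task 2: C/T = 3/42 = 1/14 (approx. 0.0714)
  Task 3: C/T = 4/45 (approx. 0.0889)
Total utilization U = 3/16 + 1/14 + 4/45 = 1753/5040
Rounded to 4 decimal places: U = 0.3478
RM (Liu & Layland) bound for 3 tasks = 0.779763; compare with U = 1753/5040 (approx. 0.347817)
U <= bound, so schedulable by RM sufficient condition.

0.3478


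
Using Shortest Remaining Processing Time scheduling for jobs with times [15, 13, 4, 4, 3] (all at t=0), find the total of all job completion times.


Since all jobs arrive at t=0, SRPT equals SPT ordering.
SPT order: [3, 4, 4, 13, 15]
Completion times:
  Job 1: p=3, C=3
  Job 2: p=4, C=7
  Job 3: p=4, C=11
  Job 4: p=13, C=24
  Job 5: p=15, C=39
Total completion time = 3 + 7 + 11 + 24 + 39 = 84

84


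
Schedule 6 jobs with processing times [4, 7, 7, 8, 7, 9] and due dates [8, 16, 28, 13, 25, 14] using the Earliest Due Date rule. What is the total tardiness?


Sort by due date (EDD order): [(4, 8), (8, 13), (9, 14), (7, 16), (7, 25), (7, 28)]
Compute completion times and tardiness:
  Job 1: p=4, d=8, C=4, tardiness=max(0,4-8)=0
  Job 2: p=8, d=13, C=12, tardiness=max(0,12-13)=0
  Job 3: p=9, d=14, C=21, tardiness=max(0,21-14)=7
  Job 4: p=7, d=16, C=28, tardiness=max(0,28-16)=12
  Job 5: p=7, d=25, C=35, tardiness=max(0,35-25)=10
  Job 6: p=7, d=28, C=42, tardiness=max(0,42-28)=14
Total tardiness = 43

43


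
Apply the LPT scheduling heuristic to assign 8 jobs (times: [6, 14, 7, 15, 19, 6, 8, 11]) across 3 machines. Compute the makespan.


Sort jobs in decreasing order (LPT): [19, 15, 14, 11, 8, 7, 6, 6]
Assign each job to the least loaded machine:
  Machine 1: jobs [19, 7], load = 26
  Machine 2: jobs [15, 8, 6], load = 29
  Machine 3: jobs [14, 11, 6], load = 31
Makespan = max load = 31

31


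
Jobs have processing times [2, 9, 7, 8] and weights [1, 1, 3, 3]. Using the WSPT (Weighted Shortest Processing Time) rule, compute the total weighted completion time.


Compute p/w ratios and sort ascending (WSPT): [(2, 1), (7, 3), (8, 3), (9, 1)]
Compute weighted completion times:
  Job (p=2,w=1): C=2, w*C=1*2=2
  Job (p=7,w=3): C=9, w*C=3*9=27
  Job (p=8,w=3): C=17, w*C=3*17=51
  Job (p=9,w=1): C=26, w*C=1*26=26
Total weighted completion time = 106

106


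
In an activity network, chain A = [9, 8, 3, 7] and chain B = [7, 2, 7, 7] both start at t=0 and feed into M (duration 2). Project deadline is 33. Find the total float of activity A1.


Forward pass: ES(A1) = sum of predecessors on chain A = 0
EF = ES + duration = 0 + 9 = 9
Backward pass: LF(M) = deadline = 33; LS(M) = 33 - 2 = 31
LF(A1) = LS(M) - sum(successors on chain A) = 31 - 18 = 13
LS = LF - duration = 13 - 9 = 4
Total float = LS - ES = 4 - 0 = 4

4


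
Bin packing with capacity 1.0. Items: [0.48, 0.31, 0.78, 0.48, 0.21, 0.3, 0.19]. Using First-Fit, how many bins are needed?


Place items sequentially using First-Fit:
  Item 0.48 -> new Bin 1
  Item 0.31 -> Bin 1 (now 0.79)
  Item 0.78 -> new Bin 2
  Item 0.48 -> new Bin 3
  Item 0.21 -> Bin 1 (now 1.0)
  Item 0.3 -> Bin 3 (now 0.78)
  Item 0.19 -> Bin 2 (now 0.97)
Total bins used = 3

3


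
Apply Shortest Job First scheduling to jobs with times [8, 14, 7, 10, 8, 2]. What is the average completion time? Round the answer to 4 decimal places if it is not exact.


SJF order (ascending): [2, 7, 8, 8, 10, 14]
Completion times:
  Job 1: burst=2, C=2
  Job 2: burst=7, C=9
  Job 3: burst=8, C=17
  Job 4: burst=8, C=25
  Job 5: burst=10, C=35
  Job 6: burst=14, C=49
Average completion = 137/6 = 22.8333

22.8333


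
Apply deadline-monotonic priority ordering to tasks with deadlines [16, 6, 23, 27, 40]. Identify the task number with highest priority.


Sort tasks by relative deadline (ascending):
  Task 2: deadline = 6
  Task 1: deadline = 16
  Task 3: deadline = 23
  Task 4: deadline = 27
  Task 5: deadline = 40
Priority order (highest first): [2, 1, 3, 4, 5]
Highest priority task = 2

2


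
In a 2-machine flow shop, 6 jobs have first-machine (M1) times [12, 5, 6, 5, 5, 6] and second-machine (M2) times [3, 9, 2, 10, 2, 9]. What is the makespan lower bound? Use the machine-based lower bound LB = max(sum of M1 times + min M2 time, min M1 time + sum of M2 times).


LB1 = sum(M1 times) + min(M2 times) = 39 + 2 = 41
LB2 = min(M1 times) + sum(M2 times) = 5 + 35 = 40
Lower bound = max(LB1, LB2) = max(41, 40) = 41

41


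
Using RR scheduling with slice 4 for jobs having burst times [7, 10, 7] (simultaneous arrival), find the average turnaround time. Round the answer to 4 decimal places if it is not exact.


Time quantum = 4
Execution trace:
  J1 runs 4 units, time = 4
  J2 runs 4 units, time = 8
  J3 runs 4 units, time = 12
  J1 runs 3 units, time = 15
  J2 runs 4 units, time = 19
  J3 runs 3 units, time = 22
  J2 runs 2 units, time = 24
Finish times: [15, 24, 22]
Average turnaround = 61/3 = 20.3333

20.3333


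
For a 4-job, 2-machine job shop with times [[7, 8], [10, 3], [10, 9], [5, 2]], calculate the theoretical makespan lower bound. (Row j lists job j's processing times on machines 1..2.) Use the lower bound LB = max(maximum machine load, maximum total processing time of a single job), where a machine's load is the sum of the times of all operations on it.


Machine loads:
  Machine 1: 7 + 10 + 10 + 5 = 32
  Machine 2: 8 + 3 + 9 + 2 = 22
Max machine load = 32
Job totals:
  Job 1: 15
  Job 2: 13
  Job 3: 19
  Job 4: 7
Max job total = 19
Lower bound = max(32, 19) = 32

32


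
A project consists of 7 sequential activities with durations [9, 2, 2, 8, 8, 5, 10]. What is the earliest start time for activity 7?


Activity 7 starts after activities 1 through 6 complete.
Predecessor durations: [9, 2, 2, 8, 8, 5]
ES = 9 + 2 + 2 + 8 + 8 + 5 = 34

34


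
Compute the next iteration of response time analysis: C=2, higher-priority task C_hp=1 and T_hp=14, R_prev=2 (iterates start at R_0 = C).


R_next = C + ceil(R_prev / T_hp) * C_hp
ceil(2 / 14) = ceil(0.1429) = 1
Interference = 1 * 1 = 1
R_next = 2 + 1 = 3

3


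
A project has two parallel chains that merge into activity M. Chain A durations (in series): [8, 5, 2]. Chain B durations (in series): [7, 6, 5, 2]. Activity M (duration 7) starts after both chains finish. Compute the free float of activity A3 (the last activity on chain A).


ES(A3) = sum of predecessors on chain A = 13
EF(A3) = ES + duration = 13 + 2 = 15
Successor of A3 is M. ES(M) = max(sum(A), sum(B)) = max(15, 20) = 20
Free float = ES(successor) - EF(current) = 20 - 15 = 5

5


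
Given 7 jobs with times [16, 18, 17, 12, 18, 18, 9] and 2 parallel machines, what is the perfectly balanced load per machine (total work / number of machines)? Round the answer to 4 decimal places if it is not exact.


Total processing time = 16 + 18 + 17 + 12 + 18 + 18 + 9 = 108
Number of machines = 2
Ideal balanced load = 108 / 2 = 54.0

54.0


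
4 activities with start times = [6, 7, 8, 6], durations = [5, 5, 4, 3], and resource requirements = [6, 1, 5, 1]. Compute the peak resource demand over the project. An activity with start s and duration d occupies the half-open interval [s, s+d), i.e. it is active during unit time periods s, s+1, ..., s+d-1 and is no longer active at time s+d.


Each activity i is active on [start_i, start_i + duration_i).
Compute total resource usage per time slot:
  t=0: active resources = [], total = 0
  t=1: active resources = [], total = 0
  t=2: active resources = [], total = 0
  t=3: active resources = [], total = 0
  t=4: active resources = [], total = 0
  t=5: active resources = [], total = 0
  t=6: active resources = [6, 1], total = 7
  t=7: active resources = [6, 1, 1], total = 8
  t=8: active resources = [6, 1, 5, 1], total = 13
  t=9: active resources = [6, 1, 5], total = 12
  t=10: active resources = [6, 1, 5], total = 12
  t=11: active resources = [1, 5], total = 6
Peak resource demand = 13

13


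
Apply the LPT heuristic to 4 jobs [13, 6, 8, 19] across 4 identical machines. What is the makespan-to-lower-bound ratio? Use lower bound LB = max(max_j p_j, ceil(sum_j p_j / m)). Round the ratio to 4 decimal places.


LPT order: [19, 13, 8, 6]
Machine loads after assignment: [19, 13, 8, 6]
LPT makespan = 19
Lower bound = max(max_job, ceil(total/4)) = max(19, 12) = 19
Ratio = 19 / 19 = 1.0

1.0


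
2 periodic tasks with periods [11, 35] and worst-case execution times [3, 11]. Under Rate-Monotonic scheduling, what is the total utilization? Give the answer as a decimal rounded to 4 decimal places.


Compute individual utilizations (exact fractions):
  Task 1: C/T = 3/11 (approx. 0.2727)
  Task 2: C/T = 11/35 (approx. 0.3143)
Total utilization U = 3/11 + 11/35 = 226/385
Rounded to 4 decimal places: U = 0.5870
RM (Liu & Layland) bound for 2 tasks = 0.828427; compare with U = 226/385 (approx. 0.587013)
U <= bound, so schedulable by RM sufficient condition.

0.5870


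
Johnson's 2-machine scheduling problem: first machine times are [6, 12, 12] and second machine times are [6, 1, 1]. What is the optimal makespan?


Apply Johnson's rule:
  Group 1 (a <= b): [(1, 6, 6)]
  Group 2 (a > b): [(2, 12, 1), (3, 12, 1)]
Optimal job order: [1, 2, 3]
Schedule:
  Job 1: M1 done at 6, M2 done at 12
  Job 2: M1 done at 18, M2 done at 19
  Job 3: M1 done at 30, M2 done at 31
Makespan = 31

31


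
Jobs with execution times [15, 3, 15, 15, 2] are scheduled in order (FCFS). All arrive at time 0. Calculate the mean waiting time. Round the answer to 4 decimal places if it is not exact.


FCFS order (as given): [15, 3, 15, 15, 2]
Waiting times:
  Job 1: wait = 0
  Job 2: wait = 15
  Job 3: wait = 18
  Job 4: wait = 33
  Job 5: wait = 48
Sum of waiting times = 114
Average waiting time = 114/5 = 22.8

22.8


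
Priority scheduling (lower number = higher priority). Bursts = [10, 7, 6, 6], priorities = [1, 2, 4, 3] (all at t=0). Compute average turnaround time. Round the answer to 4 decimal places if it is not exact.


Sort by priority (ascending = highest first):
Order: [(1, 10), (2, 7), (3, 6), (4, 6)]
Completion times:
  Priority 1, burst=10, C=10
  Priority 2, burst=7, C=17
  Priority 3, burst=6, C=23
  Priority 4, burst=6, C=29
Average turnaround = 79/4 = 19.75

19.75


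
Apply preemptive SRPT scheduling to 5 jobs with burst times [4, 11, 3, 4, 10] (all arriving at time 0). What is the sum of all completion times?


Since all jobs arrive at t=0, SRPT equals SPT ordering.
SPT order: [3, 4, 4, 10, 11]
Completion times:
  Job 1: p=3, C=3
  Job 2: p=4, C=7
  Job 3: p=4, C=11
  Job 4: p=10, C=21
  Job 5: p=11, C=32
Total completion time = 3 + 7 + 11 + 21 + 32 = 74

74


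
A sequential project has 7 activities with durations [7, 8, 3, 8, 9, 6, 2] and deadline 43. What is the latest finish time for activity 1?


LF(activity 1) = deadline - sum of successor durations
Successors: activities 2 through 7 with durations [8, 3, 8, 9, 6, 2]
Sum of successor durations = 36
LF = 43 - 36 = 7

7


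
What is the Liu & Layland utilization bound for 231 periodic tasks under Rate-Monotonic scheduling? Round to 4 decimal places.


Compute 2^(1/231) = 1.0030051436
Subtract 1: 1.0030051436 - 1 = 0.0030051436
Multiply by n: 231 * 0.0030051436 = 0.6941881716
Round to 4 dp: 0.6942

0.6942


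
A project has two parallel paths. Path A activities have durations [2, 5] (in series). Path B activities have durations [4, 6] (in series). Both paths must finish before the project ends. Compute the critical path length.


Path A total = 2 + 5 = 7
Path B total = 4 + 6 = 10
Critical path = longest path = max(7, 10) = 10

10


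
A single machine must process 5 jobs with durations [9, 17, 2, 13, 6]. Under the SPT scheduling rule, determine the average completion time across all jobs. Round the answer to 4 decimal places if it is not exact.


Sort jobs by processing time (SPT order): [2, 6, 9, 13, 17]
Compute completion times sequentially:
  Job 1: processing = 2, completes at 2
  Job 2: processing = 6, completes at 8
  Job 3: processing = 9, completes at 17
  Job 4: processing = 13, completes at 30
  Job 5: processing = 17, completes at 47
Sum of completion times = 104
Average completion time = 104/5 = 20.8

20.8


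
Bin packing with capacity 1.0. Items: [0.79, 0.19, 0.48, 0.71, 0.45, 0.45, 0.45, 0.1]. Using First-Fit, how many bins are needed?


Place items sequentially using First-Fit:
  Item 0.79 -> new Bin 1
  Item 0.19 -> Bin 1 (now 0.98)
  Item 0.48 -> new Bin 2
  Item 0.71 -> new Bin 3
  Item 0.45 -> Bin 2 (now 0.93)
  Item 0.45 -> new Bin 4
  Item 0.45 -> Bin 4 (now 0.9)
  Item 0.1 -> Bin 3 (now 0.81)
Total bins used = 4

4


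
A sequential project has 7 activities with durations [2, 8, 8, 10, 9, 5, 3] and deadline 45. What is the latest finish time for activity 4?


LF(activity 4) = deadline - sum of successor durations
Successors: activities 5 through 7 with durations [9, 5, 3]
Sum of successor durations = 17
LF = 45 - 17 = 28

28


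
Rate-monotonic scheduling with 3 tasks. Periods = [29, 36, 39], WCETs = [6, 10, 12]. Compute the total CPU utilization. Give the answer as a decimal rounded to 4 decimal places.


Compute individual utilizations (exact fractions):
  Task 1: C/T = 6/29 (approx. 0.2069)
  Task 2: C/T = 10/36 = 5/18 (approx. 0.2778)
  Task 3: C/T = 12/39 = 4/13 (approx. 0.3077)
Total utilization U = 6/29 + 5/18 + 4/13 = 5377/6786
Rounded to 4 decimal places: U = 0.7924
RM (Liu & Layland) bound for 3 tasks = 0.779763; compare with U = 5377/6786 (approx. 0.792367)
bound < U <= 1, so the RM sufficient condition is not met (inconclusive; an exact test such as response-time analysis is needed).

0.7924


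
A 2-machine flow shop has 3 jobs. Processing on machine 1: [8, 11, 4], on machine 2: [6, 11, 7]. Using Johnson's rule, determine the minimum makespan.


Apply Johnson's rule:
  Group 1 (a <= b): [(3, 4, 7), (2, 11, 11)]
  Group 2 (a > b): [(1, 8, 6)]
Optimal job order: [3, 2, 1]
Schedule:
  Job 3: M1 done at 4, M2 done at 11
  Job 2: M1 done at 15, M2 done at 26
  Job 1: M1 done at 23, M2 done at 32
Makespan = 32

32


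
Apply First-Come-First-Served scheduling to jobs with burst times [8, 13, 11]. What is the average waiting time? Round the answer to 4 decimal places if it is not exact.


FCFS order (as given): [8, 13, 11]
Waiting times:
  Job 1: wait = 0
  Job 2: wait = 8
  Job 3: wait = 21
Sum of waiting times = 29
Average waiting time = 29/3 = 9.6667

9.6667


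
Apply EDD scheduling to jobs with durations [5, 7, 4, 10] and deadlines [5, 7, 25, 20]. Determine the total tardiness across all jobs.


Sort by due date (EDD order): [(5, 5), (7, 7), (10, 20), (4, 25)]
Compute completion times and tardiness:
  Job 1: p=5, d=5, C=5, tardiness=max(0,5-5)=0
  Job 2: p=7, d=7, C=12, tardiness=max(0,12-7)=5
  Job 3: p=10, d=20, C=22, tardiness=max(0,22-20)=2
  Job 4: p=4, d=25, C=26, tardiness=max(0,26-25)=1
Total tardiness = 8

8


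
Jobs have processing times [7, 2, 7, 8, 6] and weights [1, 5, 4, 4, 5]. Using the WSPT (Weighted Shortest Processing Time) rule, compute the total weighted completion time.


Compute p/w ratios and sort ascending (WSPT): [(2, 5), (6, 5), (7, 4), (8, 4), (7, 1)]
Compute weighted completion times:
  Job (p=2,w=5): C=2, w*C=5*2=10
  Job (p=6,w=5): C=8, w*C=5*8=40
  Job (p=7,w=4): C=15, w*C=4*15=60
  Job (p=8,w=4): C=23, w*C=4*23=92
  Job (p=7,w=1): C=30, w*C=1*30=30
Total weighted completion time = 232

232


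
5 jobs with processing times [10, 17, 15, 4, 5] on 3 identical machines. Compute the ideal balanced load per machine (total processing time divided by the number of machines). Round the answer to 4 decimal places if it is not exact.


Total processing time = 10 + 17 + 15 + 4 + 5 = 51
Number of machines = 3
Ideal balanced load = 51 / 3 = 17.0

17.0


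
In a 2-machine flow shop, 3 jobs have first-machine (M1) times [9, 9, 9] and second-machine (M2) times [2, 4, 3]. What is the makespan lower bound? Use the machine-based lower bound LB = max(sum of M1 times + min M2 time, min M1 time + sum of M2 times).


LB1 = sum(M1 times) + min(M2 times) = 27 + 2 = 29
LB2 = min(M1 times) + sum(M2 times) = 9 + 9 = 18
Lower bound = max(LB1, LB2) = max(29, 18) = 29

29


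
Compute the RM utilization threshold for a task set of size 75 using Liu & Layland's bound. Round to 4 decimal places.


Compute 2^(1/75) = 1.0092848012
Subtract 1: 1.0092848012 - 1 = 0.0092848012
Multiply by n: 75 * 0.0092848012 = 0.6963600900
Round to 4 dp: 0.6964

0.6964


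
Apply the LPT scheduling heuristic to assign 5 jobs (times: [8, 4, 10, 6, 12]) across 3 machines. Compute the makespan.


Sort jobs in decreasing order (LPT): [12, 10, 8, 6, 4]
Assign each job to the least loaded machine:
  Machine 1: jobs [12], load = 12
  Machine 2: jobs [10, 4], load = 14
  Machine 3: jobs [8, 6], load = 14
Makespan = max load = 14

14


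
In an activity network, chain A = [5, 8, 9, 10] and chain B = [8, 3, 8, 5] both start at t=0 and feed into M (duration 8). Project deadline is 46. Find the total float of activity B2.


Forward pass: ES(B2) = sum of predecessors on chain B = 8
EF = ES + duration = 8 + 3 = 11
Backward pass: LF(M) = deadline = 46; LS(M) = 46 - 8 = 38
LF(B2) = LS(M) - sum(successors on chain B) = 38 - 13 = 25
LS = LF - duration = 25 - 3 = 22
Total float = LS - ES = 22 - 8 = 14

14


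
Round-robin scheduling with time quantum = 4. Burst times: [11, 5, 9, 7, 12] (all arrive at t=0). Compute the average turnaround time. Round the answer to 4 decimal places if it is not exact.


Time quantum = 4
Execution trace:
  J1 runs 4 units, time = 4
  J2 runs 4 units, time = 8
  J3 runs 4 units, time = 12
  J4 runs 4 units, time = 16
  J5 runs 4 units, time = 20
  J1 runs 4 units, time = 24
  J2 runs 1 units, time = 25
  J3 runs 4 units, time = 29
  J4 runs 3 units, time = 32
  J5 runs 4 units, time = 36
  J1 runs 3 units, time = 39
  J3 runs 1 units, time = 40
  J5 runs 4 units, time = 44
Finish times: [39, 25, 40, 32, 44]
Average turnaround = 180/5 = 36.0

36.0


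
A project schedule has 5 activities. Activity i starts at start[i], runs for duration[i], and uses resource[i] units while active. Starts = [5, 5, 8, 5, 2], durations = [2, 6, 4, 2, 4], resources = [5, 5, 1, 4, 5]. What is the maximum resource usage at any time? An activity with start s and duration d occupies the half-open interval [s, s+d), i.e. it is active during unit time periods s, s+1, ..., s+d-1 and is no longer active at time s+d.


Each activity i is active on [start_i, start_i + duration_i).
Compute total resource usage per time slot:
  t=0: active resources = [], total = 0
  t=1: active resources = [], total = 0
  t=2: active resources = [5], total = 5
  t=3: active resources = [5], total = 5
  t=4: active resources = [5], total = 5
  t=5: active resources = [5, 5, 4, 5], total = 19
  t=6: active resources = [5, 5, 4], total = 14
  t=7: active resources = [5], total = 5
  t=8: active resources = [5, 1], total = 6
  t=9: active resources = [5, 1], total = 6
  t=10: active resources = [5, 1], total = 6
  t=11: active resources = [1], total = 1
Peak resource demand = 19

19
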